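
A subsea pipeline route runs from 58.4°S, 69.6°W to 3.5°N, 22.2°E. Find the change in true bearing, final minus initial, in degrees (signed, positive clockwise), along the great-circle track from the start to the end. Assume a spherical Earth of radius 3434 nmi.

-58.0°

At departure: θ₁ = atan2(sin Δλ cos φ₂, cos φ₁ sin φ₂ − sin φ₁ cos φ₂ cos Δλ) = 89.70°
At arrival: θ₂ = atan2(sin Δλ cos φ₁, −cos φ₂ sin φ₁ + sin φ₂ cos φ₁ cos Δλ) = 31.67°
Δθ = θ₂ − θ₁ = -58.0°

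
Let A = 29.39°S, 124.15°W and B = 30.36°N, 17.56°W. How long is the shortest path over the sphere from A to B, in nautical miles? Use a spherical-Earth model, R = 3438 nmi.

7054 nmi

Haversine: a = sin²(Δφ/2)+cos φ₁ cos φ₂ sin²(Δλ/2) = 0.73135;  σ = 2·atan2(√a,√(1−a))
σ = 117.562° → d = Rσ = 3438·2.05184 = 7054 nmi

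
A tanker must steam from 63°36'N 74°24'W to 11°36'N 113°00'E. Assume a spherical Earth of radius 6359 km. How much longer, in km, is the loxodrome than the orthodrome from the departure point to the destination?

3490 km

Great circle: cos σ = sin φ₁ sin φ₂ + cos φ₁ cos φ₂ cos Δλ,  σ = 1.8254 rad → d_gc = 11607.4 km
Rhumb line: Δψ = -1.2462, q = Δφ/Δψ = 0.7282, d_rh = R√(Δφ²+q²Δλ²) = 15097.0 km
Excess = 15097.0 − 11607.4 = 3489.6 ≈ 3490 km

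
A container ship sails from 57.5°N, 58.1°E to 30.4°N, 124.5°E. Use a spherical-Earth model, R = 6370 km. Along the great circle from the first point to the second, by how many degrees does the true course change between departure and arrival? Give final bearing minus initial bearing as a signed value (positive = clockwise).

Initial bearing θ₁ = atan2(sin Δλ cos φ₂, cos φ₁ sin φ₂ − sin φ₁ cos φ₂ cos Δλ) = 91.40°
Final bearing θ₂ = (initial bearing from the destination back to the start) + 180° = 141.48°
Δθ = θ₂ − θ₁ = +50.1°

+50.1°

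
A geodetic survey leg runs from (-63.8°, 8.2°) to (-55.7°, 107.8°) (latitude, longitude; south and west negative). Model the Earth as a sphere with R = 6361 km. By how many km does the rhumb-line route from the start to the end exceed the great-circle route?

549 km

Great circle: cos σ = sin φ₁ sin φ₂ + cos φ₁ cos φ₂ cos Δλ,  σ = 0.7958 rad → d_gc = 5061.9 km
Rhumb line: Δψ = +0.2823, q = Δφ/Δψ = 0.5009, d_rh = R√(Δφ²+q²Δλ²) = 5611.0 km
Excess = 5611.0 − 5061.9 = 549.1 ≈ 549 km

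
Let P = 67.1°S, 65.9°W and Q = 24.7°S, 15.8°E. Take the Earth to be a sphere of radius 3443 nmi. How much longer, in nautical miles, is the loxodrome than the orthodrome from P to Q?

Great circle: cos σ = sin φ₁ sin φ₂ + cos φ₁ cos φ₂ cos Δλ,  σ = 1.1197 rad → d_gc = 3855.1 nmi
Rhumb line: Δψ = +1.1517, q = Δφ/Δψ = 0.6425, d_rh = R√(Δφ²+q²Δλ²) = 4055.0 nmi
Excess = 4055.0 − 3855.1 = 199.9 ≈ 200 nmi

200 nmi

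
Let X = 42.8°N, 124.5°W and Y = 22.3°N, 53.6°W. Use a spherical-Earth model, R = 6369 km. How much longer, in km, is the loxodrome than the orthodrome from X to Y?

146 km

Great circle: cos σ = sin φ₁ sin φ₂ + cos φ₁ cos φ₂ cos Δλ,  σ = 1.0702 rad → d_gc = 6816.1 km
Rhumb line: Δψ = -0.4287, q = Δφ/Δψ = 0.8347, d_rh = R√(Δφ²+q²Δλ²) = 6961.9 km
Excess = 6961.9 − 6816.1 = 145.8 ≈ 146 km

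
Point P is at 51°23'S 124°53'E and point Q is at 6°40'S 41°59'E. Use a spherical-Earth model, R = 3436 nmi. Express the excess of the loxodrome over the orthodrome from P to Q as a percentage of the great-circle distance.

Great circle: σ = 1.4027 rad → d_gc = Rσ = 4819.6 nmi
Rhumb: Δφ = +0.7805, Δλ = -1.4469, Δψ = +0.9322, q = Δφ/Δψ = 0.8372 → d_rh = R√(Δφ²+q²Δλ²) = 4951.3 nmi
Excess = (4951.3 − 4819.6) / 4819.6 = 131.7 / 4819.6 = 2.73% ≈ 2.7%

2.7%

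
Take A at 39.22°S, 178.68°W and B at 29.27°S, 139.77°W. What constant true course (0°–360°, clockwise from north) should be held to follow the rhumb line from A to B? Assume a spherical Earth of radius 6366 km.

Δψ = ln[tan(π/4+φ₂/2)/tan(π/4+φ₁/2)] = +0.2106
Δλ = +0.6791 rad (taken the short way round)
course = atan2(Δλ, Δψ) = 72.77°

72.8°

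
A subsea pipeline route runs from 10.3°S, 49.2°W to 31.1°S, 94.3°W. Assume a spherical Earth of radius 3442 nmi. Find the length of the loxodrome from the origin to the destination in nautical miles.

2810 nmi

Rhumb course C = atan2(Δλ, Δψ) with Δψ = ln[tan(π/4+φ₂/2)/tan(π/4+φ₁/2)] = -0.3909, Δλ = -0.7871 → C = 243.59°
d = R·|Δφ| / |cos C| = 3442·0.36303 / 0.44474 = 2810 nmi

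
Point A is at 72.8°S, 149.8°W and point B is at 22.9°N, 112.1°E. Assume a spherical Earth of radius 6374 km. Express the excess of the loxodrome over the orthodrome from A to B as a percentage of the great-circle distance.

4.5%

Great circle: σ = 1.9934 rad → d_gc = Rσ = 12705.7 km
Rhumb: Δφ = +1.6703, Δλ = -1.7122, Δψ = +2.2997, q = Δφ/Δψ = 0.7263 → d_rh = R√(Δφ²+q²Δλ²) = 13273.1 km
Excess = (13273.1 − 12705.7) / 12705.7 = 567.4 / 12705.7 = 4.47% ≈ 4.5%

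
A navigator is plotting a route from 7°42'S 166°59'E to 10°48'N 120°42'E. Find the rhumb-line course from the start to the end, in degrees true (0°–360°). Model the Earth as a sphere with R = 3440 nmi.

291.9°

Δψ = ln[tan(π/4+φ₂/2)/tan(π/4+φ₁/2)] = +0.3244
Δλ = -0.8078 rad (taken the short way round)
course = atan2(Δλ, Δψ) = 291.88°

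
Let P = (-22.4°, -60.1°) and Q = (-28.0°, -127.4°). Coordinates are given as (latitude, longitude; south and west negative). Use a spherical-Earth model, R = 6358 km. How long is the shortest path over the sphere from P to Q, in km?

6703 km

Haversine: a = sin²(Δφ/2)+cos φ₁ cos φ₂ sin²(Δλ/2) = 0.25304;  σ = 2·atan2(√a,√(1−a))
σ = 60.401° → d = Rσ = 6358·1.05420 = 6703 km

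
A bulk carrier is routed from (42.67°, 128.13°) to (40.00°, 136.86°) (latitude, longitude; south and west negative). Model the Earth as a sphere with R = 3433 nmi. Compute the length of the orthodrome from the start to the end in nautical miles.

424 nmi

Haversine: a = sin²(Δφ/2)+cos φ₁ cos φ₂ sin²(Δλ/2) = 0.00381;  σ = 2·atan2(√a,√(1−a))
σ = 7.074° → d = Rσ = 3433·0.12346 = 424 nmi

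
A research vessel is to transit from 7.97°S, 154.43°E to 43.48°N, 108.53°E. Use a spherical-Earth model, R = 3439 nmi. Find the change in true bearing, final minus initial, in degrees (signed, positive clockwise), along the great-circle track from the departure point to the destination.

-16.3°

At departure: θ₁ = atan2(sin Δλ cos φ₂, cos φ₁ sin φ₂ − sin φ₁ cos φ₂ cos Δλ) = 325.26°
At arrival: θ₂ = atan2(sin Δλ cos φ₁, −cos φ₂ sin φ₁ + sin φ₂ cos φ₁ cos Δλ) = 308.95°
Δθ = θ₂ − θ₁ = -16.3°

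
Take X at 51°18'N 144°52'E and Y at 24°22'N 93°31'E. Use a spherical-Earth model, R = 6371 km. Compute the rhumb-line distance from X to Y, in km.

Rhumb course C = atan2(Δλ, Δψ) with Δψ = ln[tan(π/4+φ₂/2)/tan(π/4+φ₁/2)] = -0.6078, Δλ = -0.8962 → C = 235.86°
d = R·|Δφ| / |cos C| = 6371·0.47008 / 0.56125 = 5336 km

5336 km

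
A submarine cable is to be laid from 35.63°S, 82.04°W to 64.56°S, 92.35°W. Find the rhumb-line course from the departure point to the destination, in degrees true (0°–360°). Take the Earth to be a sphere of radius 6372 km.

Meridional parts: M(φ₁)=-0.6663, M(φ₂)=-1.4884 → ΔM = -0.8221;  Δλ = -0.1799 rad
tan C = Δλ / ΔM = +0.2189 → C = 192.35°

192.3°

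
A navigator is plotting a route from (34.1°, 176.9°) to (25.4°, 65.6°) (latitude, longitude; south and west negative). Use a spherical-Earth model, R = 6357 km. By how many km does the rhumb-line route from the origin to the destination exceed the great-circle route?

Great circle: cos σ = sin φ₁ sin φ₂ + cos φ₁ cos φ₂ cos Δλ,  σ = 1.6020 rad → d_gc = 10184.2 km
Rhumb line: Δψ = -0.1752, q = Δφ/Δψ = 0.8668, d_rh = R√(Δφ²+q²Δλ²) = 10747.6 km
Excess = 10747.6 − 10184.2 = 563.4 ≈ 563 km

563 km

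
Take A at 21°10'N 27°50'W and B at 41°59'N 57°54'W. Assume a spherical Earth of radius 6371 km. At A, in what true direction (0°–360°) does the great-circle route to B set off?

316.4°

N = sin Δλ·cos φ₂ = -0.3724;  D = cos φ₁ sin φ₂ − sin φ₁ cos φ₂ cos Δλ = +0.3915
initial course = atan2(N, D) = 316.43°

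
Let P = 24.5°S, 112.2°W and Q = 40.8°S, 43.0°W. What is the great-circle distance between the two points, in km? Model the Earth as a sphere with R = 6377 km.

Haversine: a = sin²(Δφ/2)+cos φ₁ cos φ₂ sin²(Δλ/2) = 0.24221;  σ = 2·atan2(√a,√(1−a))
σ = 58.964° → d = Rσ = 6377·1.02911 = 6563 km

6563 km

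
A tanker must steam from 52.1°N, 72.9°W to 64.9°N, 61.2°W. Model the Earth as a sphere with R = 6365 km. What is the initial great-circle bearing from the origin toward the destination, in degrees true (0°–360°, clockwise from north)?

20.6°

N = sin Δλ·cos φ₂ = +0.0860;  D = cos φ₁ sin φ₂ − sin φ₁ cos φ₂ cos Δλ = +0.2285
initial course = atan2(N, D) = 20.63°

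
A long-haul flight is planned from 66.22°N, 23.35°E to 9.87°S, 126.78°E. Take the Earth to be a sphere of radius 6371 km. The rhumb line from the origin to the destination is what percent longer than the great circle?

Great circle: σ = 1.8226 rad → d_gc = Rσ = 11611.6 km
Rhumb: Δφ = -1.3280, Δλ = +1.8052, Δψ = -1.7312, q = Δφ/Δψ = 0.7671 → d_rh = R√(Δφ²+q²Δλ²) = 12224.0 km
Excess = (12224.0 − 11611.6) / 11611.6 = 612.4 / 11611.6 = 5.27% ≈ 5.3%

5.3%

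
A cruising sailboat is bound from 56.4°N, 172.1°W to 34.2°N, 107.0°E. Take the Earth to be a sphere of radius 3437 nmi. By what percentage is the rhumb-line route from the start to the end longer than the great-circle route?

Great circle: σ = 0.9997 rad → d_gc = Rσ = 3435.9 nmi
Rhumb: Δφ = -0.3875, Δλ = -1.4120, Δψ = -0.5617, q = Δφ/Δψ = 0.6898 → d_rh = R√(Δφ²+q²Δλ²) = 3602.6 nmi
Excess = (3602.6 − 3435.9) / 3435.9 = 166.7 / 3435.9 = 4.852% ≈ 4.9%

4.9%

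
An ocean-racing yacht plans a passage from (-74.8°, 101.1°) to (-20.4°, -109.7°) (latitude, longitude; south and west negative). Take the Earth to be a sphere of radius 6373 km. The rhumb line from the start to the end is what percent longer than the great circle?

22.7%

Great circle: σ = 1.4452 rad → d_gc = Rσ = 9210.1 km
Rhumb: Δφ = +0.9495, Δλ = +2.6040, Δψ = +1.6504, q = Δφ/Δψ = 0.5753 → d_rh = R√(Δφ²+q²Δλ²) = 11303.4 km
Excess = (11303.4 − 9210.1) / 9210.1 = 2093.3 / 9210.1 = 22.73% ≈ 22.7%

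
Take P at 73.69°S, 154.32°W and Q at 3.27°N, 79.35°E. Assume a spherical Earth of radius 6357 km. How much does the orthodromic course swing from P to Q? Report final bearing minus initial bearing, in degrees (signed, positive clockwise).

At departure: θ₁ = atan2(sin Δλ cos φ₂, cos φ₁ sin φ₂ − sin φ₁ cos φ₂ cos Δλ) = 235.56°
At arrival: θ₂ = atan2(sin Δλ cos φ₁, −cos φ₂ sin φ₁ + sin φ₂ cos φ₁ cos Δλ) = 346.59°
Δθ = θ₂ − θ₁ = +111.0°

+111.0°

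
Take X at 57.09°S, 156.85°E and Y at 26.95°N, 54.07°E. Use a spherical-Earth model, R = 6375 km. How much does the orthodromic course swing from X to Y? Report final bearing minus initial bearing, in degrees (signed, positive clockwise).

At departure: θ₁ = atan2(sin Δλ cos φ₂, cos φ₁ sin φ₂ − sin φ₁ cos φ₂ cos Δλ) = 275.30°
At arrival: θ₂ = atan2(sin Δλ cos φ₁, −cos φ₂ sin φ₁ + sin φ₂ cos φ₁ cos Δλ) = 322.63°
Δθ = θ₂ − θ₁ = +47.3°

+47.3°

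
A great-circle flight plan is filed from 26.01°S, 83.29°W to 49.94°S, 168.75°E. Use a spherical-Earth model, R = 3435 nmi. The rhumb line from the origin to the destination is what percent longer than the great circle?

7.6%

Great circle: σ = 1.4129 rad → d_gc = Rσ = 4853.16 nmi
Rhumb: Δφ = -0.4177, Δλ = -1.8843, Δψ = -0.5386, q = Δφ/Δψ = 0.7754 → d_rh = R√(Δφ²+q²Δλ²) = 5219.63 nmi
Excess = (5219.63 − 4853.16) / 4853.16 = 366.47 / 4853.16 = 7.551% ≈ 7.6%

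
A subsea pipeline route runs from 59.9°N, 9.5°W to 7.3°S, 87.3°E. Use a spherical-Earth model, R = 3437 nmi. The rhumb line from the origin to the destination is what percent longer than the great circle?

3.8%

Great circle: σ = 1.7404 rad → d_gc = Rσ = 5981.9 nmi
Rhumb: Δφ = -1.1729, Δλ = +1.6895, Δψ = -1.4412, q = Δφ/Δψ = 0.8138 → d_rh = R√(Δφ²+q²Δλ²) = 6211.3 nmi
Excess = (6211.3 − 5981.9) / 5981.9 = 229.4 / 5981.9 = 3.83% ≈ 3.8%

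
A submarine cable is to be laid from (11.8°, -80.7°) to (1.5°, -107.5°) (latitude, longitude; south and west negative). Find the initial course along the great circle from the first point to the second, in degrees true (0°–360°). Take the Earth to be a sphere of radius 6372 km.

N = sin Δλ·cos φ₂ = -0.4507;  D = cos φ₁ sin φ₂ − sin φ₁ cos φ₂ cos Δλ = -0.1568
initial course = atan2(N, D) = 250.81°

250.8°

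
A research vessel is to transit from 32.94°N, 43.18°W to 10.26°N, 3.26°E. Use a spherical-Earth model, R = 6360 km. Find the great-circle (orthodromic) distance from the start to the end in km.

cos σ = sin φ₁ sin φ₂ + cos φ₁ cos φ₂ cos Δλ
      = sin(32.94°)sin(10.26°) + cos(32.94°)cos(10.26°)cos(46.44°) = 0.6659
σ = 48.246° → d = Rσ = 6360·0.84205 = 5355 km

5355 km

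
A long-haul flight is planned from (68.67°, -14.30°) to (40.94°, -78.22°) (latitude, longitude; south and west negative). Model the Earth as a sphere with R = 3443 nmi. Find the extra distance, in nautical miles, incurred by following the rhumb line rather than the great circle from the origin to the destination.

Great circle: cos σ = sin φ₁ sin φ₂ + cos φ₁ cos φ₂ cos Δλ,  σ = 0.7507 rad → d_gc = 2584.8 nmi
Rhumb line: Δψ = -0.8851, q = Δφ/Δψ = 0.5468, d_rh = R√(Δφ²+q²Δλ²) = 2681.0 nmi
Excess = 2681.0 − 2584.8 = 96.2 ≈ 96 nmi

96 nmi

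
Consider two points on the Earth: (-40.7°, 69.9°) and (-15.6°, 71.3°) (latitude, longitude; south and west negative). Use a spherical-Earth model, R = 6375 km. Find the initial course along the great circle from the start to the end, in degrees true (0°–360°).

θ = atan2( sin Δλ·cos φ₂ ,  cos φ₁ sin φ₂ − sin φ₁ cos φ₂ cos Δλ )
  = atan2(+0.0235, +0.4240) = 3.18°

3.2°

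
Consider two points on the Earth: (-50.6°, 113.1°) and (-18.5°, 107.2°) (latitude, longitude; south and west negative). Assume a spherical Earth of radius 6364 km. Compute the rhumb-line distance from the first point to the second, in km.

Δψ = ln[tan(π/4+φ₂/2)/tan(π/4+φ₁/2)] = +0.6984;  Δφ = +0.5603 rad,  Δλ = -0.1030 rad
q = Δφ/Δψ = 0.8022
d = R·√(Δφ² + q²Δλ²) = 6364·0.56631 = 3604 km

3604 km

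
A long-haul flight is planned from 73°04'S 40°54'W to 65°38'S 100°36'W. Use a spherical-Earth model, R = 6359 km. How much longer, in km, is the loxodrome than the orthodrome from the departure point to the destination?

Great circle: cos σ = sin φ₁ sin φ₂ + cos φ₁ cos φ₂ cos Δλ,  σ = 0.3707 rad → d_gc = 2357.6 km
Rhumb line: Δψ = +0.3718, q = Δφ/Δψ = 0.3489, d_rh = R√(Δφ²+q²Δλ²) = 2454.5 km
Excess = 2454.5 − 2357.6 = 96.9 ≈ 97 km

97 km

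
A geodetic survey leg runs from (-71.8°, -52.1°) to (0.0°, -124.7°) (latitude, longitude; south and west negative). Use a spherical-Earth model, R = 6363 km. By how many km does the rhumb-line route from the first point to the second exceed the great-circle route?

296 km

Great circle: cos σ = sin φ₁ sin φ₂ + cos φ₁ cos φ₂ cos Δλ,  σ = 1.4773 rad → d_gc = 9399.8 km
Rhumb line: Δψ = +1.8315, q = Δφ/Δψ = 0.6842, d_rh = R√(Δφ²+q²Δλ²) = 9696.1 km
Excess = 9696.1 − 9399.8 = 296.3 ≈ 296 km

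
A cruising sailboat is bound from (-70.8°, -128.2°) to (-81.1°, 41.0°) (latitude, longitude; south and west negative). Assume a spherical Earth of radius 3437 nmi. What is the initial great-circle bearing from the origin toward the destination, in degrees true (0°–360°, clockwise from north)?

176.5°

N = sin Δλ·cos φ₂ = +0.0290;  D = cos φ₁ sin φ₂ − sin φ₁ cos φ₂ cos Δλ = -0.4684
initial course = atan2(N, D) = 176.46°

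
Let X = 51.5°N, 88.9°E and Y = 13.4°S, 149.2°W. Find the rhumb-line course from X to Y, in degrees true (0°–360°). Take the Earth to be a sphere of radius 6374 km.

Meridional parts: M(φ₁)=+1.0521, M(φ₂)=-0.2360 → ΔM = -1.2881;  Δλ = +2.1276 rad
tan C = Δλ / ΔM = -1.6517 → C = 121.19°

121.2°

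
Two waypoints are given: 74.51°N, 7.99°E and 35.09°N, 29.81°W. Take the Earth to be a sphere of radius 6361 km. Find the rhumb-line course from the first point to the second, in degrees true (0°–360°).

206.2°

Δψ = ln[tan(π/4+φ₂/2)/tan(π/4+φ₁/2)] = -1.3403
Δλ = -0.6597 rad (taken the short way round)
course = atan2(Δλ, Δψ) = 206.21°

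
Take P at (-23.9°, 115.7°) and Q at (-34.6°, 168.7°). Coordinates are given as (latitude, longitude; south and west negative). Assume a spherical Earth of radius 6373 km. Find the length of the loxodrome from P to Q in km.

5268 km

Rhumb course C = atan2(Δλ, Δψ) with Δψ = ln[tan(π/4+φ₂/2)/tan(π/4+φ₁/2)] = -0.2145, Δλ = +0.9250 → C = 103.06°
d = R·|Δφ| / |cos C| = 6373·0.18675 / 0.22594 = 5268 km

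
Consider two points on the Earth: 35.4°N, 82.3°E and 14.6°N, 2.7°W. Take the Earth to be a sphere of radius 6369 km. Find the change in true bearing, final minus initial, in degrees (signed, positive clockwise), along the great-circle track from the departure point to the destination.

At departure: θ₁ = atan2(sin Δλ cos φ₂, cos φ₁ sin φ₂ − sin φ₁ cos φ₂ cos Δλ) = 279.23°
At arrival: θ₂ = atan2(sin Δλ cos φ₁, −cos φ₂ sin φ₁ + sin φ₂ cos φ₁ cos Δλ) = 236.25°
Δθ = θ₂ − θ₁ = -43.0°

-43.0°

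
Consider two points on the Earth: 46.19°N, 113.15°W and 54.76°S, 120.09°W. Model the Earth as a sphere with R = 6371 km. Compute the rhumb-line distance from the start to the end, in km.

Rhumb course C = atan2(Δλ, Δψ) with Δψ = ln[tan(π/4+φ₂/2)/tan(π/4+φ₁/2)] = -2.0580, Δλ = -0.1211 → C = 183.37°
d = R·|Δφ| / |cos C| = 6371·1.76191 / 0.99827 = 11245 km

11245 km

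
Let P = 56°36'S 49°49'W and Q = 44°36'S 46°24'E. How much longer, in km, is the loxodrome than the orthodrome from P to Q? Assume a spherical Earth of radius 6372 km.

Great circle: cos σ = sin φ₁ sin φ₂ + cos φ₁ cos φ₂ cos Δλ,  σ = 0.9959 rad → d_gc = 6345.9 km
Rhumb line: Δψ = +0.3324, q = Δφ/Δψ = 0.6301, d_rh = R√(Δφ²+q²Δλ²) = 6873.2 km
Excess = 6873.2 − 6345.9 = 527.3 ≈ 527 km

527 km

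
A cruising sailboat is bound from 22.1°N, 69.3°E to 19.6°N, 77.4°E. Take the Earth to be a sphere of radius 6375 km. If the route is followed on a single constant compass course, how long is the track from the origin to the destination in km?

Δψ = ln[tan(π/4+φ₂/2)/tan(π/4+φ₁/2)] = -0.0467;  Δφ = -0.0436 rad,  Δλ = +0.1414 rad
q = Δφ/Δψ = 0.9344
d = R·√(Δφ² + q²Δλ²) = 6375·0.13912 = 887 km

887 km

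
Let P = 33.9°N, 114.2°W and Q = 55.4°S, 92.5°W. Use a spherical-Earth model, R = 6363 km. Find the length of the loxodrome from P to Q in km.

Rhumb course C = atan2(Δλ, Δψ) with Δψ = ln[tan(π/4+φ₂/2)/tan(π/4+φ₁/2)] = -1.7960, Δλ = +0.3787 → C = 168.09°
d = R·|Δφ| / |cos C| = 6363·1.55858 / 0.97848 = 10135 km

10135 km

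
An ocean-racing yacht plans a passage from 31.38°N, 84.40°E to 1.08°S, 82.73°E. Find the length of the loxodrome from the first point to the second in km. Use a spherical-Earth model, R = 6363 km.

3609 km

Δψ = ln[tan(π/4+φ₂/2)/tan(π/4+φ₁/2)] = -0.5962;  Δφ = -0.5665 rad,  Δλ = -0.0291 rad
q = Δφ/Δψ = 0.9503
d = R·√(Δφ² + q²Δλ²) = 6363·0.56721 = 3609 km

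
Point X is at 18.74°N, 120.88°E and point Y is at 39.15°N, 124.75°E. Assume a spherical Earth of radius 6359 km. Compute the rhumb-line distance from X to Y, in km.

Δψ = ln[tan(π/4+φ₂/2)/tan(π/4+φ₁/2)] = +0.4106;  Δφ = +0.3562 rad,  Δλ = +0.0675 rad
q = Δφ/Δψ = 0.8676
d = R·√(Δφ² + q²Δλ²) = 6359·0.36101 = 2296 km

2296 km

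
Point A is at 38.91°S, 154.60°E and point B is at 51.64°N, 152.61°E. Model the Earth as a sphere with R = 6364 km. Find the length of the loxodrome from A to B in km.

Δψ = ln[tan(π/4+φ₂/2)/tan(π/4+φ₁/2)] = +1.7943;  Δφ = +1.5804 rad,  Δλ = -0.0347 rad
q = Δφ/Δψ = 0.8808
d = R·√(Δφ² + q²Δλ²) = 6364·1.58069 = 10060 km

10060 km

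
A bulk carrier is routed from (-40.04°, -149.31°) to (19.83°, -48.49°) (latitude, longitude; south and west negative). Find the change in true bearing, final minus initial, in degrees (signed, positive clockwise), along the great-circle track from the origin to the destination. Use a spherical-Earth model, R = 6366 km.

-27.5°

Initial bearing θ₁ = atan2(sin Δλ cos φ₂, cos φ₁ sin φ₂ − sin φ₁ cos φ₂ cos Δλ) = 81.01°
Final bearing θ₂ = (initial bearing from the destination back to the start) + 180° = 53.50°
Δθ = θ₂ − θ₁ = -27.5°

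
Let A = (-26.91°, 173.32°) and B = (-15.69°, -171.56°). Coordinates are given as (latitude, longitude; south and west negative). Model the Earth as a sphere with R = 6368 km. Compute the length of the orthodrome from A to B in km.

Haversine: a = sin²(Δφ/2)+cos φ₁ cos φ₂ sin²(Δλ/2) = 0.02442;  σ = 2·atan2(√a,√(1−a))
σ = 17.979° → d = Rσ = 6368·0.31380 = 1998 km

1998 km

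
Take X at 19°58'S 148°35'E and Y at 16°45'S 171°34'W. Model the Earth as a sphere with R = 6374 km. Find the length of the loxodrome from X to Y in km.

4222 km

Δψ = ln[tan(π/4+φ₂/2)/tan(π/4+φ₁/2)] = +0.0592;  Δφ = +0.0561 rad,  Δλ = +0.6955 rad
q = Δφ/Δψ = 0.9490
d = R·√(Δφ² + q²Δλ²) = 6374·0.66239 = 4222 km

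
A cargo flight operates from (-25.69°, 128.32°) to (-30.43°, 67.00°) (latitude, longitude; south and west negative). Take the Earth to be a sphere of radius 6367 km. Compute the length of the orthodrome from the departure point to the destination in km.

5964 km

cos σ = sin φ₁ sin φ₂ + cos φ₁ cos φ₂ cos Δλ
      = sin(-25.69°)sin(-30.43°) + cos(-25.69°)cos(-30.43°)cos(-61.32°) = 0.5925
σ = 53.668° → d = Rσ = 6367·0.93668 = 5964 km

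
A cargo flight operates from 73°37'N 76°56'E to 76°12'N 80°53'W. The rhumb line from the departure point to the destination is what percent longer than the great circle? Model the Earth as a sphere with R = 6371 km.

38.7%

Great circle: σ = 0.5168 rad → d_gc = Rσ = 3292.6 km
Rhumb: Δφ = +0.0451, Δλ = -2.7544, Δψ = +0.1736, q = Δφ/Δψ = 0.2597 → d_rh = R√(Δφ²+q²Δλ²) = 4567.0 km
Excess = (4567.0 − 3292.6) / 3292.6 = 1274.4 / 3292.6 = 38.70% ≈ 38.7%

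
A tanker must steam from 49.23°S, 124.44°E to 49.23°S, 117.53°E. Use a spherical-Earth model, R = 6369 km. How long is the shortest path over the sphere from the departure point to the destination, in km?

501 km

Haversine: a = sin²(Δφ/2)+cos φ₁ cos φ₂ sin²(Δλ/2) = 0.00155;  σ = 2·atan2(√a,√(1−a))
σ = 4.511° → d = Rσ = 6369·0.07873 = 501 km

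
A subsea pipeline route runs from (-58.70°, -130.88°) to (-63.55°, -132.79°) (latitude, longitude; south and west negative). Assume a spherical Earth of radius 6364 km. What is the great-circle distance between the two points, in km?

cos σ = sin φ₁ sin φ₂ + cos φ₁ cos φ₂ cos Δλ
      = sin(-58.70°)sin(-63.55°) + cos(-58.70°)cos(-63.55°)cos(-1.91°) = 0.9963
σ = 4.936° → d = Rσ = 6364·0.08616 = 548 km

548 km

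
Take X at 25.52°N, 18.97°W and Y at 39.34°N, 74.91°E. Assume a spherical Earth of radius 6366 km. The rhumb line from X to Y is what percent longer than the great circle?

Great circle: σ = 1.3429 rad → d_gc = Rσ = 8549.2 km
Rhumb: Δφ = +0.2412, Δλ = +1.6385, Δψ = +0.2870, q = Δφ/Δψ = 0.8403 → d_rh = R√(Δφ²+q²Δλ²) = 8898.8 km
Excess = (8898.8 − 8549.2) / 8549.2 = 349.6 / 8549.2 = 4.09% ≈ 4.1%

4.1%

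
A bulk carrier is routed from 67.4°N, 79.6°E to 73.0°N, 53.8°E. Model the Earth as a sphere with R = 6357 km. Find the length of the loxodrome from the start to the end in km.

Rhumb course C = atan2(Δλ, Δψ) with Δψ = ln[tan(π/4+φ₂/2)/tan(π/4+φ₁/2)] = +0.2904, Δλ = -0.4503 → C = 302.82°
d = R·|Δφ| / |cos C| = 6357·0.09774 / 0.54204 = 1146 km

1146 km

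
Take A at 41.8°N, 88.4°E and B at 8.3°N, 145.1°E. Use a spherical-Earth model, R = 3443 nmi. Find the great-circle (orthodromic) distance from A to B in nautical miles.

Haversine: a = sin²(Δφ/2)+cos φ₁ cos φ₂ sin²(Δλ/2) = 0.24939;  σ = 2·atan2(√a,√(1−a))
σ = 59.920° → d = Rσ = 3443·1.04579 = 3601 nmi

3601 nmi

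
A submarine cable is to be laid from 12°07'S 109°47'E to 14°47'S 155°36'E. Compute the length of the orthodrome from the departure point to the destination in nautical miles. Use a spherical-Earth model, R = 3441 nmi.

cos σ = sin φ₁ sin φ₂ + cos φ₁ cos φ₂ cos Δλ
      = sin(-12.12°)sin(-14.78°) + cos(-12.12°)cos(-14.78°)cos(45.82°) = 0.7124
σ = 44.567° → d = Rσ = 3441·0.77784 = 2677 nmi

2677 nmi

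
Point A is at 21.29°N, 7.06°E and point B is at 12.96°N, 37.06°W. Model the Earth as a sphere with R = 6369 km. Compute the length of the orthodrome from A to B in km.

4762 km

Haversine: a = sin²(Δφ/2)+cos φ₁ cos φ₂ sin²(Δλ/2) = 0.13336;  σ = 2·atan2(√a,√(1−a))
σ = 42.838° → d = Rσ = 6369·0.74766 = 4762 km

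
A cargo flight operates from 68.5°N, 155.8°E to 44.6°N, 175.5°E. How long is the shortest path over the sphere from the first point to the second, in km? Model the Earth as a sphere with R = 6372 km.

cos σ = sin φ₁ sin φ₂ + cos φ₁ cos φ₂ cos Δλ
      = sin(68.50°)sin(44.60°) + cos(68.50°)cos(44.60°)cos(19.70°) = 0.8990
σ = 25.976° → d = Rσ = 6372·0.45336 = 2889 km

2889 km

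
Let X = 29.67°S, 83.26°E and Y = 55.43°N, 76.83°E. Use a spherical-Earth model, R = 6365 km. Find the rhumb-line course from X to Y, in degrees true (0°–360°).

356.2°

Δψ = ln[tan(π/4+φ₂/2)/tan(π/4+φ₁/2)] = +1.7101
Δλ = -0.1122 rad (taken the short way round)
course = atan2(Δλ, Δψ) = 356.25°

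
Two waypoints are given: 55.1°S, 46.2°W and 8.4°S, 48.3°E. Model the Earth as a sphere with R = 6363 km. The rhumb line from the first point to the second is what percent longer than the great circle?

Great circle: σ = 1.4953 rad → d_gc = Rσ = 9514.7 km
Rhumb: Δφ = +0.8151, Δλ = +1.6493, Δψ = +1.0101, q = Δφ/Δψ = 0.8069 → d_rh = R√(Δφ²+q²Δλ²) = 9930.0 km
Excess = (9930.0 − 9514.7) / 9514.7 = 415.3 / 9514.7 = 4.36% ≈ 4.4%

4.4%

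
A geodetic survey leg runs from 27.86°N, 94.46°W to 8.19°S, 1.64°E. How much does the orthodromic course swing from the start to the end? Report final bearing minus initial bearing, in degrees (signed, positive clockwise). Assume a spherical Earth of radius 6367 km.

Initial bearing θ₁ = atan2(sin Δλ cos φ₂, cos φ₁ sin φ₂ − sin φ₁ cos φ₂ cos Δλ) = 94.46°
Final bearing θ₂ = (initial bearing from the destination back to the start) + 180° = 117.06°
Δθ = θ₂ − θ₁ = +22.6°

+22.6°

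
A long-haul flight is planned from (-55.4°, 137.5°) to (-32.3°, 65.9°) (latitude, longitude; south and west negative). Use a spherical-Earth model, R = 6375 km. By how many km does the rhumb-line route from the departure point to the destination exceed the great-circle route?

Great circle: cos σ = sin φ₁ sin φ₂ + cos φ₁ cos φ₂ cos Δλ,  σ = 0.9381 rad → d_gc = 5980.2 km
Rhumb line: Δψ = +0.5703, q = Δφ/Δψ = 0.7070, d_rh = R√(Δφ²+q²Δλ²) = 6191.1 km
Excess = 6191.1 − 5980.2 = 210.9 ≈ 211 km

211 km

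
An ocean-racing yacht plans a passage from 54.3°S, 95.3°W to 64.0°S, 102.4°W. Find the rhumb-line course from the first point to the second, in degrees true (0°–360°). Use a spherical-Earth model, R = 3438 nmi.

Meridional parts: M(φ₁)=-1.1331, M(φ₂)=-1.4659 → ΔM = -0.3328;  Δλ = -0.1239 rad
tan C = Δλ / ΔM = +0.3724 → C = 200.42°

200.4°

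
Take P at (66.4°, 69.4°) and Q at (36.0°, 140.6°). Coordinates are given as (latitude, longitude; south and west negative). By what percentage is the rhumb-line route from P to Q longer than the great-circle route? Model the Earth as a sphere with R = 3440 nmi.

4.3%

Great circle: σ = 0.8724 rad → d_gc = Rσ = 3001.0 nmi
Rhumb: Δφ = -0.5306, Δλ = +1.2427, Δψ = -0.8916, q = Δφ/Δψ = 0.5951 → d_rh = R√(Δφ²+q²Δλ²) = 3131.0 nmi
Excess = (3131.0 − 3001.0) / 3001.0 = 130.0 / 3001.0 = 4.33% ≈ 4.3%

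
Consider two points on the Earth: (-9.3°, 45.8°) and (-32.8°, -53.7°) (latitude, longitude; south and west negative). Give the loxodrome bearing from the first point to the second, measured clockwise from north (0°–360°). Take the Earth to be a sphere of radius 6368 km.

Meridional parts: M(φ₁)=-0.1630, M(φ₂)=-0.6066 → ΔM = -0.4435;  Δλ = -1.7366 rad
tan C = Δλ / ΔM = +3.9153 → C = 255.67°

255.7°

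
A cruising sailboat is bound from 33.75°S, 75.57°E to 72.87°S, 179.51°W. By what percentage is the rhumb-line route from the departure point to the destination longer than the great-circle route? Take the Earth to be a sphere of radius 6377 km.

10.7%

Great circle: σ = 1.0839 rad → d_gc = Rσ = 6912.1 km
Rhumb: Δφ = -0.6828, Δλ = +1.8312, Δψ = -1.2667, q = Δφ/Δψ = 0.5390 → d_rh = R√(Δφ²+q²Δλ²) = 7653.8 km
Excess = (7653.8 − 6912.1) / 6912.1 = 741.7 / 6912.1 = 10.73% ≈ 10.7%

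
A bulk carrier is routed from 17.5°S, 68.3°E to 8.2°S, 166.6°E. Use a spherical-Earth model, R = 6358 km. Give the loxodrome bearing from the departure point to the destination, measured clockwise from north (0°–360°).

84.5°

Δψ = ln[tan(π/4+φ₂/2)/tan(π/4+φ₁/2)] = +0.1667
Δλ = +1.7157 rad (taken the short way round)
course = atan2(Δλ, Δψ) = 84.45°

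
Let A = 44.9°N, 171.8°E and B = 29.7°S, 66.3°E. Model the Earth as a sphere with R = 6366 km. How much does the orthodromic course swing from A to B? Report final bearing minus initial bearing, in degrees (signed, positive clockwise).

At departure: θ₁ = atan2(sin Δλ cos φ₂, cos φ₁ sin φ₂ − sin φ₁ cos φ₂ cos Δλ) = 257.40°
At arrival: θ₂ = atan2(sin Δλ cos φ₁, −cos φ₂ sin φ₁ + sin φ₂ cos φ₁ cos Δλ) = 232.73°
Δθ = θ₂ − θ₁ = -24.7°

-24.7°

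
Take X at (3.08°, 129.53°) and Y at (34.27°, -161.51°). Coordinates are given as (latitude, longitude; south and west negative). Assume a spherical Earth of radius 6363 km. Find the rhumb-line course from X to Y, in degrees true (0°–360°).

64.1°

Δψ = ln[tan(π/4+φ₂/2)/tan(π/4+φ₁/2)] = +0.5836
Δλ = +1.2036 rad (taken the short way round)
course = atan2(Δλ, Δψ) = 64.13°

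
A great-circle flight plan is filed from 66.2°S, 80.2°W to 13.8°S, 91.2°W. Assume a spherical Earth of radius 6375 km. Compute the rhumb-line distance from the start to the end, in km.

5892 km

Rhumb course C = atan2(Δλ, Δψ) with Δψ = ln[tan(π/4+φ₂/2)/tan(π/4+φ₁/2)] = +1.3139, Δλ = -0.1920 → C = 351.69°
d = R·|Δφ| / |cos C| = 6375·0.91455 / 0.98949 = 5892 km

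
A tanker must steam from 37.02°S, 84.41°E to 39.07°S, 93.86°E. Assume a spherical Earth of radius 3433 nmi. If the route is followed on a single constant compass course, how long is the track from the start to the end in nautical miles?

Δψ = ln[tan(π/4+φ₂/2)/tan(π/4+φ₁/2)] = -0.0454;  Δφ = -0.0358 rad,  Δλ = +0.1649 rad
q = Δφ/Δψ = 0.7874
d = R·√(Δφ² + q²Δλ²) = 3433·0.13471 = 462 nmi

462 nmi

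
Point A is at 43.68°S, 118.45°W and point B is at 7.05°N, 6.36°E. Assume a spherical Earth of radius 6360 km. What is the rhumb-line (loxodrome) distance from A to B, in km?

Rhumb course C = atan2(Δλ, Δψ) with Δψ = ln[tan(π/4+φ₂/2)/tan(π/4+φ₁/2)] = +0.9725, Δλ = +2.1783 → C = 65.94°
d = R·|Δφ| / |cos C| = 6360·0.88541 / 0.40767 = 13813 km

13813 km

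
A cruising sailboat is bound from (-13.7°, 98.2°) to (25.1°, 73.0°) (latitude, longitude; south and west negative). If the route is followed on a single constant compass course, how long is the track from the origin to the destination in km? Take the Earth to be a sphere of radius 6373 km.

Rhumb course C = atan2(Δλ, Δψ) with Δψ = ln[tan(π/4+φ₂/2)/tan(π/4+φ₁/2)] = +0.6942, Δλ = -0.4398 → C = 327.64°
d = R·|Δφ| / |cos C| = 6373·0.67719 / 0.84474 = 5109 km

5109 km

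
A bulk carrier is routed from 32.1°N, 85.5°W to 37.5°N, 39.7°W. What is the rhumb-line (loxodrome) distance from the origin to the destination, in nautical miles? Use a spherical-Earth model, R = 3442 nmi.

Δψ = ln[tan(π/4+φ₂/2)/tan(π/4+φ₁/2)] = +0.1149;  Δφ = +0.0942 rad,  Δλ = +0.7994 rad
q = Δφ/Δψ = 0.8206
d = R·√(Δφ² + q²Δλ²) = 3442·0.66265 = 2281 nmi

2281 nmi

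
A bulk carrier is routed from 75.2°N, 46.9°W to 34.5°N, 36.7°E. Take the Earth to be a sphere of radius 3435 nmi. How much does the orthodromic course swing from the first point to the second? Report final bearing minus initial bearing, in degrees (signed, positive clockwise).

+75.9°

Initial bearing θ₁ = atan2(sin Δλ cos φ₂, cos φ₁ sin φ₂ − sin φ₁ cos φ₂ cos Δλ) = 86.10°
Final bearing θ₂ = (initial bearing from the destination back to the start) + 180° = 161.99°
Δθ = θ₂ − θ₁ = +75.9°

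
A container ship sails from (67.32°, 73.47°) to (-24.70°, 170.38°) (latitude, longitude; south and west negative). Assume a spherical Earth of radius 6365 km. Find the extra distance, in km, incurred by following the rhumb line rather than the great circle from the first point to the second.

437 km

Great circle: cos σ = sin φ₁ sin φ₂ + cos φ₁ cos φ₂ cos Δλ,  σ = 2.0127 rad → d_gc = 12811.1 km
Rhumb line: Δψ = -2.0518, q = Δφ/Δψ = 0.7827, d_rh = R√(Δφ²+q²Δλ²) = 13248.1 km
Excess = 13248.1 − 12811.1 = 437.0 ≈ 437 km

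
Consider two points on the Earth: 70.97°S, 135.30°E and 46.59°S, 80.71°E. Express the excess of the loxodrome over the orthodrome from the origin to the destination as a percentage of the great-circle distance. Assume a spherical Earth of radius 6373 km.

Great circle: σ = 0.6153 rad → d_gc = Rσ = 3921.5 km
Rhumb: Δφ = +0.4255, Δλ = -0.9528, Δψ = +0.8649, q = Δφ/Δψ = 0.4920 → d_rh = R√(Δφ²+q²Δλ²) = 4034.5 km
Excess = (4034.5 − 3921.5) / 3921.5 = 113.0 / 3921.5 = 2.88% ≈ 2.9%

2.9%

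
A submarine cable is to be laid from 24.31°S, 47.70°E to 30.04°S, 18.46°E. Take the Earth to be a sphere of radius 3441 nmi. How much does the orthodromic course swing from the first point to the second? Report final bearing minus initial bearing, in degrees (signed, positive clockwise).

At departure: θ₁ = atan2(sin Δλ cos φ₂, cos φ₁ sin φ₂ − sin φ₁ cos φ₂ cos Δλ) = 251.04°
At arrival: θ₂ = atan2(sin Δλ cos φ₁, −cos φ₂ sin φ₁ + sin φ₂ cos φ₁ cos Δλ) = 264.65°
Δθ = θ₂ − θ₁ = +13.6°

+13.6°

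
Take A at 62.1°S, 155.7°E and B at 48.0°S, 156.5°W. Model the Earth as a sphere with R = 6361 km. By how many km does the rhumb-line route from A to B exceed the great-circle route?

67 km

Great circle: cos σ = sin φ₁ sin φ₂ + cos φ₁ cos φ₂ cos Δλ,  σ = 0.5215 rad → d_gc = 3317.1 km
Rhumb line: Δψ = +0.4352, q = Δφ/Δψ = 0.5654, d_rh = R√(Δφ²+q²Δλ²) = 3384.3 km
Excess = 3384.3 − 3317.1 = 67.2 ≈ 67 km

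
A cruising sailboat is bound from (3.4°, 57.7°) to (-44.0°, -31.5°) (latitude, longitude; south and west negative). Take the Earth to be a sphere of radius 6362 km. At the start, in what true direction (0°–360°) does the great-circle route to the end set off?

θ = atan2( sin Δλ·cos φ₂ ,  cos φ₁ sin φ₂ − sin φ₁ cos φ₂ cos Δλ )
  = atan2(-0.7193, -0.6940) = 226.02°

226.0°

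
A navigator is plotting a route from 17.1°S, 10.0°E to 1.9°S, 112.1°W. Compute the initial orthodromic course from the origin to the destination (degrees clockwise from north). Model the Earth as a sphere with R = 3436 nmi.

N = sin Δλ·cos φ₂ = -0.8467;  D = cos φ₁ sin φ₂ − sin φ₁ cos φ₂ cos Δλ = -0.1879
initial course = atan2(N, D) = 257.49°

257.5°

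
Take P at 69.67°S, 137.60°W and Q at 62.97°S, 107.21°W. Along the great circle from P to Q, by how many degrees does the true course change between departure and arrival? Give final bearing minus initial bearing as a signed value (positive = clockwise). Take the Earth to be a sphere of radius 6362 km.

Initial bearing θ₁ = atan2(sin Δλ cos φ₂, cos φ₁ sin φ₂ − sin φ₁ cos φ₂ cos Δλ) = 75.81°
Final bearing θ₂ = (initial bearing from the destination back to the start) + 180° = 47.83°
Δθ = θ₂ − θ₁ = -28.0°

-28.0°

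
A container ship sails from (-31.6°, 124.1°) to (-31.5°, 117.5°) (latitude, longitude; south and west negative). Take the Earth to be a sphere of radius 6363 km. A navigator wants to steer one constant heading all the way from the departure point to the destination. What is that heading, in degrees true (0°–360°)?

Meridional parts: M(φ₁)=-0.5818, M(φ₂)=-0.5798 → ΔM = +0.0020;  Δλ = -0.1152 rad
tan C = Δλ / ΔM = -56.2441 → C = 271.02°

271.0°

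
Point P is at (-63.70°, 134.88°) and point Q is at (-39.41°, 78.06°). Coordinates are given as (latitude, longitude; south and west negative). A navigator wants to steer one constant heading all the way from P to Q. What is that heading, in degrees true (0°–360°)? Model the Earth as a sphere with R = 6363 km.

305.4°

Meridional parts: M(φ₁)=-1.4540, M(φ₂)=-0.7495 → ΔM = +0.7045;  Δλ = -0.9917 rad
tan C = Δλ / ΔM = -1.4077 → C = 305.39°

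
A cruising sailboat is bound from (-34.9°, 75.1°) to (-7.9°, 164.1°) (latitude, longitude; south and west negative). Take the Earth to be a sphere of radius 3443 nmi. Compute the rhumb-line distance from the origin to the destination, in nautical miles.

5179 nmi

Rhumb course C = atan2(Δλ, Δψ) with Δψ = ln[tan(π/4+φ₂/2)/tan(π/4+φ₁/2)] = +0.5124, Δλ = +1.5533 → C = 71.74°
d = R·|Δφ| / |cos C| = 3443·0.47124 / 0.31326 = 5179 nmi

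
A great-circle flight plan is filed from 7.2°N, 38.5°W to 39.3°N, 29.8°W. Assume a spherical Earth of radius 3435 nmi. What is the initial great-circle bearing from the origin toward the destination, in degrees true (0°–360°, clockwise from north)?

θ = atan2( sin Δλ·cos φ₂ ,  cos φ₁ sin φ₂ − sin φ₁ cos φ₂ cos Δλ )
  = atan2(+0.1171, +0.5325) = 12.40°

12.4°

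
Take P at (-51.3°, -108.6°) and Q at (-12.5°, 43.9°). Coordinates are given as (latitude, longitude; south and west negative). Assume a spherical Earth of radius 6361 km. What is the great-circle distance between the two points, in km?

Haversine: a = sin²(Δφ/2)+cos φ₁ cos φ₂ sin²(Δλ/2) = 0.68627;  σ = 2·atan2(√a,√(1−a))
σ = 111.872° → d = Rσ = 6361·1.95254 = 12420 km

12420 km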